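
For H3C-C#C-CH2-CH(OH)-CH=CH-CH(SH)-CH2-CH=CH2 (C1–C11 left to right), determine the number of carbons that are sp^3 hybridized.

5

C1: sp3 ✓
C2: sp
C3: sp
C4: sp3 ✓
C5: sp3 ✓
C6: sp2
C7: sp2
C8: sp3 ✓
C9: sp3 ✓
C10: sp2
C11: sp2
C1, C4, C5, C8, C9 → 5 sp3 carbons.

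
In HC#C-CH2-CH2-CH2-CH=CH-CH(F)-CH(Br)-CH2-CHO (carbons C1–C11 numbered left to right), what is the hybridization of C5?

sp³

C5 (4 σ bonds) has steric number 4: sp3.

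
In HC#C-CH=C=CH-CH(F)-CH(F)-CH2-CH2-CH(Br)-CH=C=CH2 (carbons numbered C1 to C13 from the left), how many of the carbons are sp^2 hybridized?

C1: sp
C2: sp
C3: sp2 ✓
C4: sp
C5: sp2 ✓
C6: sp3
C7: sp3
C8: sp3
C9: sp3
C10: sp3
C11: sp2 ✓
C12: sp
C13: sp2 ✓
C3, C5, C11, C13 → 4 sp2 carbons.

4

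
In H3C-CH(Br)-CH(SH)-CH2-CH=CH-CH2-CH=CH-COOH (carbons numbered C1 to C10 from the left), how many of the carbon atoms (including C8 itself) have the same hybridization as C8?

5

C8 is sp2 (one π bond).
C1: sp3
C2: sp3
C3: sp3
C4: sp3
C5: sp2 ✓
C6: sp2 ✓
C7: sp3
C8: sp2 ✓
C9: sp2 ✓
C10: sp2 ✓
5 carbons are sp2.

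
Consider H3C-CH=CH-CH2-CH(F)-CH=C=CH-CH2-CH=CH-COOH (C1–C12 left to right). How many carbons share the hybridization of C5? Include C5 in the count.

C5 is sp3 (only σ bonds).
C1: sp3 ✓
C2: sp2
C3: sp2
C4: sp3 ✓
C5: sp3 ✓
C6: sp2
C7: sp
C8: sp2
C9: sp3 ✓
C10: sp2
C11: sp2
C12: sp2
4 carbons are sp3.

4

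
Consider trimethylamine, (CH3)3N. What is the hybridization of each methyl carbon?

sp³

Each methyl carbon is sp3: 4 σ bonds, 4 electron-density regions.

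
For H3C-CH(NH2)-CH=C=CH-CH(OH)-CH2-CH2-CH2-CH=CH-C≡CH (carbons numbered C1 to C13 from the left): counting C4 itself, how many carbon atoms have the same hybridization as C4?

C4 is sp (two π bonds).
C1: sp3
C2: sp3
C3: sp2
C4: sp ✓
C5: sp2
C6: sp3
C7: sp3
C8: sp3
C9: sp3
C10: sp2
C11: sp2
C12: sp ✓
C13: sp ✓
3 carbons are sp.

3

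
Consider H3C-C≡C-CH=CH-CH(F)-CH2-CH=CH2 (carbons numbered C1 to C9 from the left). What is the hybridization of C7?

C7 has 4 σ bonds: steric number 4 → sp3.

sp³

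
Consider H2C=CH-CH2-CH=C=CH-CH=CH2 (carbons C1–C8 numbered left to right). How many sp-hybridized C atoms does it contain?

1

C1: sp2
C2: sp2
C3: sp3
C4: sp2
C5: sp ✓
C6: sp2
C7: sp2
C8: sp2
C5 → 1 sp carbon.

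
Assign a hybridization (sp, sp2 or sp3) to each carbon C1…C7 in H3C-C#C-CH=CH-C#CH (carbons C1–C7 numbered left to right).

C1 sp3, C2 sp, C3 sp, C4 sp2, C5 sp2, C6 sp, C7 sp

C1 has 4 σ bonds: steric number 4 → sp3.
C2: 2 σ bonds, plus two π bonds — 2 electron domains, sp.
C3: 2 σ bonds, plus two π bonds — 2 electron domains, sp.
C4: 3 σ bonds, plus one π bond — 3 electron domains, sp2.
C5 is sp2: 3 σ bonds, plus one π bond, 3 electron-density regions.
C6 has 2 σ bonds, plus two π bonds: steric number 2 → sp.
C7 has 2 σ bonds, plus two π bonds: steric number 2 → sp.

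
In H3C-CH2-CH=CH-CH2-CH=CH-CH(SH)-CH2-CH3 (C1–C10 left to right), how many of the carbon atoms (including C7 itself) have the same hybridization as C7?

4

C7 is sp2 (one π bond).
C1: sp3
C2: sp3
C3: sp2 ✓
C4: sp2 ✓
C5: sp3
C6: sp2 ✓
C7: sp2 ✓
C8: sp3
C9: sp3
C10: sp3
4 carbons are sp2.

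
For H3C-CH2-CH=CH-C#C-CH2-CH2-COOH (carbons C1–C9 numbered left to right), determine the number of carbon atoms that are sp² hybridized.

C1: sp3
C2: sp3
C3: sp2 ✓
C4: sp2 ✓
C5: sp
C6: sp
C7: sp3
C8: sp3
C9: sp2 ✓
C3, C4, C9 → 3 sp2 carbons.

3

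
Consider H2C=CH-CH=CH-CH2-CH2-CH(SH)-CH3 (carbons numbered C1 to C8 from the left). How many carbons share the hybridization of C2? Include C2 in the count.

C2 is sp2 (one π bond).
C1: sp2 ✓
C2: sp2 ✓
C3: sp2 ✓
C4: sp2 ✓
C5: sp3
C6: sp3
C7: sp3
C8: sp3
4 carbons are sp2.

4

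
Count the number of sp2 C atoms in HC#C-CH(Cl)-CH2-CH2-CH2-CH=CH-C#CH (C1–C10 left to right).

C1: sp
C2: sp
C3: sp3
C4: sp3
C5: sp3
C6: sp3
C7: sp2 ✓
C8: sp2 ✓
C9: sp
C10: sp
C7, C8 → 2 sp2 carbons.

2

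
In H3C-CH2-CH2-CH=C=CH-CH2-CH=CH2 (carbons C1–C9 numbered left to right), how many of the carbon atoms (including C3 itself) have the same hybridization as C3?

C3 is sp3 (only σ bonds).
C1: sp3 ✓
C2: sp3 ✓
C3: sp3 ✓
C4: sp2
C5: sp
C6: sp2
C7: sp3 ✓
C8: sp2
C9: sp2
4 carbons are sp3.

4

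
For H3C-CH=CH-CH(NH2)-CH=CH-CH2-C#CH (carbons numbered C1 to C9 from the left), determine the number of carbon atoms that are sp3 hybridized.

C1: sp3 ✓
C2: sp2
C3: sp2
C4: sp3 ✓
C5: sp2
C6: sp2
C7: sp3 ✓
C8: sp
C9: sp
C1, C4, C7 → 3 sp3 carbons.

3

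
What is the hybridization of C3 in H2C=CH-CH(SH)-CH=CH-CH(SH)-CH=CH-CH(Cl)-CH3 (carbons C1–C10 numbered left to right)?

sp^3

C3: 4 σ bonds; 4 regions of electron density → sp3.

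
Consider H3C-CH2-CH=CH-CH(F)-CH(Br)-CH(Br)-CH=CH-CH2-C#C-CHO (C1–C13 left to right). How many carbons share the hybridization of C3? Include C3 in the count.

5

C3 is sp2 (one π bond).
C1: sp3
C2: sp3
C3: sp2 ✓
C4: sp2 ✓
C5: sp3
C6: sp3
C7: sp3
C8: sp2 ✓
C9: sp2 ✓
C10: sp3
C11: sp
C12: sp
C13: sp2 ✓
5 carbons are sp2.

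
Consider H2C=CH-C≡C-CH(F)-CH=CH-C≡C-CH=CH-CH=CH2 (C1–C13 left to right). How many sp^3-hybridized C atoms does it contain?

1

C1: sp2
C2: sp2
C3: sp
C4: sp
C5: sp3 ✓
C6: sp2
C7: sp2
C8: sp
C9: sp
C10: sp2
C11: sp2
C12: sp2
C13: sp2
C5 → 1 sp3 carbon.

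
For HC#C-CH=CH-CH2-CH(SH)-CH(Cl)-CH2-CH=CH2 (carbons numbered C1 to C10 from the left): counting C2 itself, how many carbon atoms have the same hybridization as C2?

2

C2 is sp (two π bonds).
C1: sp ✓
C2: sp ✓
C3: sp2
C4: sp2
C5: sp3
C6: sp3
C7: sp3
C8: sp3
C9: sp2
C10: sp2
2 carbons are sp.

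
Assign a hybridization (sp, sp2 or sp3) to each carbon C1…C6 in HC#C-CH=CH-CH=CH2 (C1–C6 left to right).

C1 — 2 σ bonds, plus two π bonds. Steric number 2, so sp.
C2 carries 2 σ bonds, plus two π bonds, giving a steric number of 2, so it is sp.
C3 is sp2: 3 σ bonds, plus one π bond, 3 electron-density regions.
C4: 3 σ bonds, plus one π bond — 3 electron domains, sp2.
C5 (3 σ bonds, plus one π bond) has steric number 3: sp2.
C6 (3 σ bonds, plus one π bond) has steric number 3: sp2.

C1 sp, C2 sp, C3 sp2, C4 sp2, C5 sp2, C6 sp2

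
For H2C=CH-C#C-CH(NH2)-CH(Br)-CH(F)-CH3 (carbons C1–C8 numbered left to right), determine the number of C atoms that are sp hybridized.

C1: sp2
C2: sp2
C3: sp ✓
C4: sp ✓
C5: sp3
C6: sp3
C7: sp3
C8: sp3
C3, C4 → 2 sp carbons.

2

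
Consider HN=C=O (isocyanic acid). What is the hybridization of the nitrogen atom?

The nitrogen atom has 2 σ bonds and 1 lone pair, plus one π bond: steric number 3 → sp2.

sp²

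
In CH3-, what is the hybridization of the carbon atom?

Three σ bonds + one lone pair = steric number 4 → sp3, pyramidal.

sp^3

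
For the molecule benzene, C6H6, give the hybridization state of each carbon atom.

Every ring carbon has three σ bonds and contributes one p electron to the aromatic π system.

sp2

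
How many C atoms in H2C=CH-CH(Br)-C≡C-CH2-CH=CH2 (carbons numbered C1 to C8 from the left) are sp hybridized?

C1: sp2
C2: sp2
C3: sp3
C4: sp ✓
C5: sp ✓
C6: sp3
C7: sp2
C8: sp2
C4, C5 → 2 sp carbons.

2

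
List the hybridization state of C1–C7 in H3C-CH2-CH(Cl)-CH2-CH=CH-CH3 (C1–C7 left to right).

C1 sp3, C2 sp3, C3 sp3, C4 sp3, C5 sp2, C6 sp2, C7 sp3

C1 is sp3: 4 σ bonds, 4 electron-density regions.
C2 is sp3: 4 σ bonds, 4 electron-density regions.
C3 carries 4 σ bonds, giving a steric number of 4, so it is sp3.
C4: 4 σ bonds — 4 electron domains, sp3.
C5 — 3 σ bonds, plus one π bond. Steric number 3, so sp2.
C6 is sp2: 3 σ bonds, plus one π bond, 3 electron-density regions.
C7: 4 σ bonds; 4 regions of electron density → sp3.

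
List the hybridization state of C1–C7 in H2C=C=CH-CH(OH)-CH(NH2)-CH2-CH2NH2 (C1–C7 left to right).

C1 sp2, C2 sp, C3 sp2, C4 sp3, C5 sp3, C6 sp3, C7 sp3

C1: 3 σ bonds, plus one π bond — 3 electron domains, sp2.
C2 has 2 σ bonds, plus two π bonds: steric number 2 → sp.
C3 (3 σ bonds, plus one π bond) has steric number 3: sp2.
C4: 4 σ bonds; 4 regions of electron density → sp3.
C5 (4 σ bonds) has steric number 4: sp3.
C6 has 4 σ bonds: steric number 4 → sp3.
C7 has 4 σ bonds: steric number 4 → sp3.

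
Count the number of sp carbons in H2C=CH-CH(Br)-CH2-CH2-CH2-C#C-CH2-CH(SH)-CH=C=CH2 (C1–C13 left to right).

C1: sp2
C2: sp2
C3: sp3
C4: sp3
C5: sp3
C6: sp3
C7: sp ✓
C8: sp ✓
C9: sp3
C10: sp3
C11: sp2
C12: sp ✓
C13: sp2
C7, C8, C12 → 3 sp carbons.

3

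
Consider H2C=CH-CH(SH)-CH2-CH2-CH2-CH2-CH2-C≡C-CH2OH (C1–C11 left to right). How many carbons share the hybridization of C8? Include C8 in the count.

C8 is sp3 (only σ bonds).
C1: sp2
C2: sp2
C3: sp3 ✓
C4: sp3 ✓
C5: sp3 ✓
C6: sp3 ✓
C7: sp3 ✓
C8: sp3 ✓
C9: sp
C10: sp
C11: sp3 ✓
7 carbons are sp3.

7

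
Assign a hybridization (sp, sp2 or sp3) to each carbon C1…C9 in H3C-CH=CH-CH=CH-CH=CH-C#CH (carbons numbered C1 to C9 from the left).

C1 — 4 σ bonds. Steric number 4, so sp3.
C2: 3 σ bonds, plus one π bond; 3 regions of electron density → sp2.
C3 carries 3 σ bonds, plus one π bond, giving a steric number of 3, so it is sp2.
C4: 3 σ bonds, plus one π bond — 3 electron domains, sp2.
C5: 3 σ bonds, plus one π bond; 3 regions of electron density → sp2.
C6 — 3 σ bonds, plus one π bond. Steric number 3, so sp2.
C7 is sp2: 3 σ bonds, plus one π bond, 3 electron-density regions.
C8 — 2 σ bonds, plus two π bonds. Steric number 2, so sp.
C9 — 2 σ bonds, plus two π bonds. Steric number 2, so sp.

C1 sp3, C2 sp2, C3 sp2, C4 sp2, C5 sp2, C6 sp2, C7 sp2, C8 sp, C9 sp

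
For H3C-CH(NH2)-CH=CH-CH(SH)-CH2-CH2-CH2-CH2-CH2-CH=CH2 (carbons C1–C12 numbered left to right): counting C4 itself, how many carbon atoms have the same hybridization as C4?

C4 is sp2 (one π bond).
C1: sp3
C2: sp3
C3: sp2 ✓
C4: sp2 ✓
C5: sp3
C6: sp3
C7: sp3
C8: sp3
C9: sp3
C10: sp3
C11: sp2 ✓
C12: sp2 ✓
4 carbons are sp2.

4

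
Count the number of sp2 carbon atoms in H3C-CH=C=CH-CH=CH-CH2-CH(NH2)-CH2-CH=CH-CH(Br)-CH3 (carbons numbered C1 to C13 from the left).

6

C1: sp3
C2: sp2 ✓
C3: sp
C4: sp2 ✓
C5: sp2 ✓
C6: sp2 ✓
C7: sp3
C8: sp3
C9: sp3
C10: sp2 ✓
C11: sp2 ✓
C12: sp3
C13: sp3
C2, C4, C5, C6, C10, C11 → 6 sp2 carbons.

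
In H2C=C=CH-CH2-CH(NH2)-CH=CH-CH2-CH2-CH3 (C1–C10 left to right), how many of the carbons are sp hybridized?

C1: sp2
C2: sp ✓
C3: sp2
C4: sp3
C5: sp3
C6: sp2
C7: sp2
C8: sp3
C9: sp3
C10: sp3
C2 → 1 sp carbon.

1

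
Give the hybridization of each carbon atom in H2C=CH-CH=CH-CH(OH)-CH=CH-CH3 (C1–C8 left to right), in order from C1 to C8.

C1 has 3 σ bonds, plus one π bond: steric number 3 → sp2.
C2: 3 σ bonds, plus one π bond; 3 regions of electron density → sp2.
C3 carries 3 σ bonds, plus one π bond, giving a steric number of 3, so it is sp2.
C4: 3 σ bonds, plus one π bond; 3 regions of electron density → sp2.
C5 (4 σ bonds) has steric number 4: sp3.
C6 is sp2: 3 σ bonds, plus one π bond, 3 electron-density regions.
C7 has 3 σ bonds, plus one π bond: steric number 3 → sp2.
C8 is sp3: 4 σ bonds, 4 electron-density regions.

C1 sp2, C2 sp2, C3 sp2, C4 sp2, C5 sp3, C6 sp2, C7 sp2, C8 sp3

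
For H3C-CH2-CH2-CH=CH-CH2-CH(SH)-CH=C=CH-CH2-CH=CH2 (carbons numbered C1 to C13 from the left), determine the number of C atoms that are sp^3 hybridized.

C1: sp3 ✓
C2: sp3 ✓
C3: sp3 ✓
C4: sp2
C5: sp2
C6: sp3 ✓
C7: sp3 ✓
C8: sp2
C9: sp
C10: sp2
C11: sp3 ✓
C12: sp2
C13: sp2
C1, C2, C3, C6, C7, C11 → 6 sp3 carbons.

6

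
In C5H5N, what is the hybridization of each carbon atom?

sp^2

Each carbon atom (3 σ bonds, plus one π bond) has steric number 3: sp2.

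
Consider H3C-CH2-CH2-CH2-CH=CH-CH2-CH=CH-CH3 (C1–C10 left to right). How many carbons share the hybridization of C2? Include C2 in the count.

6

C2 is sp3 (only σ bonds).
C1: sp3 ✓
C2: sp3 ✓
C3: sp3 ✓
C4: sp3 ✓
C5: sp2
C6: sp2
C7: sp3 ✓
C8: sp2
C9: sp2
C10: sp3 ✓
6 carbons are sp3.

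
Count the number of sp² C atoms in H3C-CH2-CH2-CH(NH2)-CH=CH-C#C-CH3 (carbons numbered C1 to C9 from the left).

C1: sp3
C2: sp3
C3: sp3
C4: sp3
C5: sp2 ✓
C6: sp2 ✓
C7: sp
C8: sp
C9: sp3
C5, C6 → 2 sp2 carbons.

2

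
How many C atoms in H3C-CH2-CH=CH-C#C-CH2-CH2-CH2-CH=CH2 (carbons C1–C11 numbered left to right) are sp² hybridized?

4

C1: sp3
C2: sp3
C3: sp2 ✓
C4: sp2 ✓
C5: sp
C6: sp
C7: sp3
C8: sp3
C9: sp3
C10: sp2 ✓
C11: sp2 ✓
C3, C4, C10, C11 → 4 sp2 carbons.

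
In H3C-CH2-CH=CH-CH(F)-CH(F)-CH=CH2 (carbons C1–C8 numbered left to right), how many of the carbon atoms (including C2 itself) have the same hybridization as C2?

C2 is sp3 (only σ bonds).
C1: sp3 ✓
C2: sp3 ✓
C3: sp2
C4: sp2
C5: sp3 ✓
C6: sp3 ✓
C7: sp2
C8: sp2
4 carbons are sp3.

4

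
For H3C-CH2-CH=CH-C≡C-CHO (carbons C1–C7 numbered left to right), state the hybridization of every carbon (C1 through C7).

C1 is sp3: 4 σ bonds, 4 electron-density regions.
C2: 4 σ bonds — 4 electron domains, sp3.
C3 carries 3 σ bonds, plus one π bond, giving a steric number of 3, so it is sp2.
C4 carries 3 σ bonds, plus one π bond, giving a steric number of 3, so it is sp2.
C5 has 2 σ bonds, plus two π bonds: steric number 2 → sp.
C6 is sp: 2 σ bonds, plus two π bonds, 2 electron-density regions.
C7: 3 σ bonds, plus one π bond — 3 electron domains, sp2.

C1 sp3, C2 sp3, C3 sp2, C4 sp2, C5 sp, C6 sp, C7 sp2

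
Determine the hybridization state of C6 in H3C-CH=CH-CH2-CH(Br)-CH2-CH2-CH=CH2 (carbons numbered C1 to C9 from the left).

C6: 4 σ bonds — 4 electron domains, sp3.

sp³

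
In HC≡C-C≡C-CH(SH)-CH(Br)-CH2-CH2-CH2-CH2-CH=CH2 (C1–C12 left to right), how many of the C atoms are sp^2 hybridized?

C1: sp
C2: sp
C3: sp
C4: sp
C5: sp3
C6: sp3
C7: sp3
C8: sp3
C9: sp3
C10: sp3
C11: sp2 ✓
C12: sp2 ✓
C11, C12 → 2 sp2 carbons.

2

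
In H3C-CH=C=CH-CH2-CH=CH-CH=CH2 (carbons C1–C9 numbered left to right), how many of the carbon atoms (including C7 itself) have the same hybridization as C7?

6

C7 is sp2 (one π bond).
C1: sp3
C2: sp2 ✓
C3: sp
C4: sp2 ✓
C5: sp3
C6: sp2 ✓
C7: sp2 ✓
C8: sp2 ✓
C9: sp2 ✓
6 carbons are sp2.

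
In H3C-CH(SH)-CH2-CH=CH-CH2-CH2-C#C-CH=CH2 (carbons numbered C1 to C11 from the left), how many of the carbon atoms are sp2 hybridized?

C1: sp3
C2: sp3
C3: sp3
C4: sp2 ✓
C5: sp2 ✓
C6: sp3
C7: sp3
C8: sp
C9: sp
C10: sp2 ✓
C11: sp2 ✓
C4, C5, C10, C11 → 4 sp2 carbons.

4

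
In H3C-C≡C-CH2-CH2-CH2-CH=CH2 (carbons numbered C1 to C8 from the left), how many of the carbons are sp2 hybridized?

2

C1: sp3
C2: sp
C3: sp
C4: sp3
C5: sp3
C6: sp3
C7: sp2 ✓
C8: sp2 ✓
C7, C8 → 2 sp2 carbons.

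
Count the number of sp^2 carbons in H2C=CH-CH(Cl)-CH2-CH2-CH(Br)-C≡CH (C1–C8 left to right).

2

C1: sp2 ✓
C2: sp2 ✓
C3: sp3
C4: sp3
C5: sp3
C6: sp3
C7: sp
C8: sp
C1, C2 → 2 sp2 carbons.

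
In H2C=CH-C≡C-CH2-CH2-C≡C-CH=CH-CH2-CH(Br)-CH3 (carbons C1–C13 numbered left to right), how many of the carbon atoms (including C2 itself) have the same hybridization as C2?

C2 is sp2 (one π bond).
C1: sp2 ✓
C2: sp2 ✓
C3: sp
C4: sp
C5: sp3
C6: sp3
C7: sp
C8: sp
C9: sp2 ✓
C10: sp2 ✓
C11: sp3
C12: sp3
C13: sp3
4 carbons are sp2.

4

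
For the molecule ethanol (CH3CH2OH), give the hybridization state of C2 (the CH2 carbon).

sp3

C2 (the CH2 carbon) — 4 σ bonds. Steric number 4, so sp3.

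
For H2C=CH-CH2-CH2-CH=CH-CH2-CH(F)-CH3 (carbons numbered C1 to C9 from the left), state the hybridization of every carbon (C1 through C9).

C1 is sp2: 3 σ bonds, plus one π bond, 3 electron-density regions.
C2 is sp2: 3 σ bonds, plus one π bond, 3 electron-density regions.
C3 is sp3: 4 σ bonds, 4 electron-density regions.
C4 has 4 σ bonds: steric number 4 → sp3.
C5 has 3 σ bonds, plus one π bond: steric number 3 → sp2.
C6: 3 σ bonds, plus one π bond; 3 regions of electron density → sp2.
C7 is sp3: 4 σ bonds, 4 electron-density regions.
C8 carries 4 σ bonds, giving a steric number of 4, so it is sp3.
C9: 4 σ bonds — 4 electron domains, sp3.

C1 sp2, C2 sp2, C3 sp3, C4 sp3, C5 sp2, C6 sp2, C7 sp3, C8 sp3, C9 sp3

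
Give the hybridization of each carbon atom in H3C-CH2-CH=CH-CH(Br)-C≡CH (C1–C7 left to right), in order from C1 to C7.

C1 has 4 σ bonds: steric number 4 → sp3.
C2 (4 σ bonds) has steric number 4: sp3.
C3: 3 σ bonds, plus one π bond; 3 regions of electron density → sp2.
C4: 3 σ bonds, plus one π bond; 3 regions of electron density → sp2.
C5 (4 σ bonds) has steric number 4: sp3.
C6 has 2 σ bonds, plus two π bonds: steric number 2 → sp.
C7: 2 σ bonds, plus two π bonds — 2 electron domains, sp.

C1 sp3, C2 sp3, C3 sp2, C4 sp2, C5 sp3, C6 sp, C7 sp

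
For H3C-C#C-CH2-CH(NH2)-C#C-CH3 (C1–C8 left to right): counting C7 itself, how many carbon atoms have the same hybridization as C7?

4

C7 is sp (two π bonds).
C1: sp3
C2: sp ✓
C3: sp ✓
C4: sp3
C5: sp3
C6: sp ✓
C7: sp ✓
C8: sp3
4 carbons are sp.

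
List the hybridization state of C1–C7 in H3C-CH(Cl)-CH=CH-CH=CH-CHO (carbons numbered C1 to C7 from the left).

C1 sp3, C2 sp3, C3 sp2, C4 sp2, C5 sp2, C6 sp2, C7 sp2

C1: 4 σ bonds — 4 electron domains, sp3.
C2 has 4 σ bonds: steric number 4 → sp3.
C3 carries 3 σ bonds, plus one π bond, giving a steric number of 3, so it is sp2.
C4: 3 σ bonds, plus one π bond — 3 electron domains, sp2.
C5: 3 σ bonds, plus one π bond; 3 regions of electron density → sp2.
C6 has 3 σ bonds, plus one π bond: steric number 3 → sp2.
C7 carries 3 σ bonds, plus one π bond, giving a steric number of 3, so it is sp2.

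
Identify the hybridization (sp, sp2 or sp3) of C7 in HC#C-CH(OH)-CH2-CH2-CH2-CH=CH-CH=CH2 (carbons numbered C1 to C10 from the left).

sp²

C7: 3 σ bonds, plus one π bond; 3 regions of electron density → sp2.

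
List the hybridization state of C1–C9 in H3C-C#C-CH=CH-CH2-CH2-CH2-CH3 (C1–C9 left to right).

C1 sp3, C2 sp, C3 sp, C4 sp2, C5 sp2, C6 sp3, C7 sp3, C8 sp3, C9 sp3

C1 is sp3: 4 σ bonds, 4 electron-density regions.
C2 has 2 σ bonds, plus two π bonds: steric number 2 → sp.
C3: 2 σ bonds, plus two π bonds; 2 regions of electron density → sp.
C4 — 3 σ bonds, plus one π bond. Steric number 3, so sp2.
C5: 3 σ bonds, plus one π bond; 3 regions of electron density → sp2.
C6: 4 σ bonds; 4 regions of electron density → sp3.
C7 (4 σ bonds) has steric number 4: sp3.
C8: 4 σ bonds; 4 regions of electron density → sp3.
C9 (4 σ bonds) has steric number 4: sp3.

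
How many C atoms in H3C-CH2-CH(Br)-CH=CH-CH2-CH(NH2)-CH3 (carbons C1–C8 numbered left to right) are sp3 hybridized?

6

C1: sp3 ✓
C2: sp3 ✓
C3: sp3 ✓
C4: sp2
C5: sp2
C6: sp3 ✓
C7: sp3 ✓
C8: sp3 ✓
C1, C2, C3, C6, C7, C8 → 6 sp3 carbons.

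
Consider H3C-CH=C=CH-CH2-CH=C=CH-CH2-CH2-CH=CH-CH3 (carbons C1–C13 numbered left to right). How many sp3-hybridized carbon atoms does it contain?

5

C1: sp3 ✓
C2: sp2
C3: sp
C4: sp2
C5: sp3 ✓
C6: sp2
C7: sp
C8: sp2
C9: sp3 ✓
C10: sp3 ✓
C11: sp2
C12: sp2
C13: sp3 ✓
C1, C5, C9, C10, C13 → 5 sp3 carbons.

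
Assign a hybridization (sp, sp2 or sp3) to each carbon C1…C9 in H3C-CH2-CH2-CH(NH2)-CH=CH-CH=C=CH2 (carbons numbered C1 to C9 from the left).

C1 sp3, C2 sp3, C3 sp3, C4 sp3, C5 sp2, C6 sp2, C7 sp2, C8 sp, C9 sp2

C1: 4 σ bonds — 4 electron domains, sp3.
C2 (4 σ bonds) has steric number 4: sp3.
C3 carries 4 σ bonds, giving a steric number of 4, so it is sp3.
C4 has 4 σ bonds: steric number 4 → sp3.
C5 (3 σ bonds, plus one π bond) has steric number 3: sp2.
C6: 3 σ bonds, plus one π bond — 3 electron domains, sp2.
C7 has 3 σ bonds, plus one π bond: steric number 3 → sp2.
C8 has 2 σ bonds, plus two π bonds: steric number 2 → sp.
C9 — 3 σ bonds, plus one π bond. Steric number 3, so sp2.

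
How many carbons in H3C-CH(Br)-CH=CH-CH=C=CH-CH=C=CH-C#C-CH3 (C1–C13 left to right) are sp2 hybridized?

6

C1: sp3
C2: sp3
C3: sp2 ✓
C4: sp2 ✓
C5: sp2 ✓
C6: sp
C7: sp2 ✓
C8: sp2 ✓
C9: sp
C10: sp2 ✓
C11: sp
C12: sp
C13: sp3
C3, C4, C5, C7, C8, C10 → 6 sp2 carbons.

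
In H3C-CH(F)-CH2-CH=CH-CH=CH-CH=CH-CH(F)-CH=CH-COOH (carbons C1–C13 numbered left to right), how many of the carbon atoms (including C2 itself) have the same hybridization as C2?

C2 is sp3 (only σ bonds).
C1: sp3 ✓
C2: sp3 ✓
C3: sp3 ✓
C4: sp2
C5: sp2
C6: sp2
C7: sp2
C8: sp2
C9: sp2
C10: sp3 ✓
C11: sp2
C12: sp2
C13: sp2
4 carbons are sp3.

4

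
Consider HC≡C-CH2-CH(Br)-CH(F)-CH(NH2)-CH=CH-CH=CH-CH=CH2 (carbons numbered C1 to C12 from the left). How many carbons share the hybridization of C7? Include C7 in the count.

6

C7 is sp2 (one π bond).
C1: sp
C2: sp
C3: sp3
C4: sp3
C5: sp3
C6: sp3
C7: sp2 ✓
C8: sp2 ✓
C9: sp2 ✓
C10: sp2 ✓
C11: sp2 ✓
C12: sp2 ✓
6 carbons are sp2.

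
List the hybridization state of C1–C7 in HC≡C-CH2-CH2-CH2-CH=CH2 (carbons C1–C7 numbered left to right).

C1 sp, C2 sp, C3 sp3, C4 sp3, C5 sp3, C6 sp2, C7 sp2

C1 carries 2 σ bonds, plus two π bonds, giving a steric number of 2, so it is sp.
C2: 2 σ bonds, plus two π bonds; 2 regions of electron density → sp.
C3: 4 σ bonds — 4 electron domains, sp3.
C4 is sp3: 4 σ bonds, 4 electron-density regions.
C5 (4 σ bonds) has steric number 4: sp3.
C6 — 3 σ bonds, plus one π bond. Steric number 3, so sp2.
C7 is sp2: 3 σ bonds, plus one π bond, 3 electron-density regions.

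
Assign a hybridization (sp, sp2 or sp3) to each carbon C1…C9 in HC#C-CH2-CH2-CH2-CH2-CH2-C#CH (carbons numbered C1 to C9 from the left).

C1 sp, C2 sp, C3 sp3, C4 sp3, C5 sp3, C6 sp3, C7 sp3, C8 sp, C9 sp

C1: 2 σ bonds, plus two π bonds; 2 regions of electron density → sp.
C2: 2 σ bonds, plus two π bonds — 2 electron domains, sp.
C3 carries 4 σ bonds, giving a steric number of 4, so it is sp3.
C4 has 4 σ bonds: steric number 4 → sp3.
C5 (4 σ bonds) has steric number 4: sp3.
C6 — 4 σ bonds. Steric number 4, so sp3.
C7 carries 4 σ bonds, giving a steric number of 4, so it is sp3.
C8 carries 2 σ bonds, plus two π bonds, giving a steric number of 2, so it is sp.
C9 carries 2 σ bonds, plus two π bonds, giving a steric number of 2, so it is sp.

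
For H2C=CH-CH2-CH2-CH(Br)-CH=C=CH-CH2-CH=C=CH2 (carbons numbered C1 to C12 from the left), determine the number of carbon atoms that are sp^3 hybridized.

4

C1: sp2
C2: sp2
C3: sp3 ✓
C4: sp3 ✓
C5: sp3 ✓
C6: sp2
C7: sp
C8: sp2
C9: sp3 ✓
C10: sp2
C11: sp
C12: sp2
C3, C4, C5, C9 → 4 sp3 carbons.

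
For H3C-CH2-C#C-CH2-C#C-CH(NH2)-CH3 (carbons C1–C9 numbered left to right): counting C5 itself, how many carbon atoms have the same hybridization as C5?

C5 is sp3 (only σ bonds).
C1: sp3 ✓
C2: sp3 ✓
C3: sp
C4: sp
C5: sp3 ✓
C6: sp
C7: sp
C8: sp3 ✓
C9: sp3 ✓
5 carbons are sp3.

5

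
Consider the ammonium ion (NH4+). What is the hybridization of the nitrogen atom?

sp^3

Four σ bonds, no lone pair → sp3, tetrahedral.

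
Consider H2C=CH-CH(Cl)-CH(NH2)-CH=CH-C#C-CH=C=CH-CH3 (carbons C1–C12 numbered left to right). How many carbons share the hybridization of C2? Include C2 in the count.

6

C2 is sp2 (one π bond).
C1: sp2 ✓
C2: sp2 ✓
C3: sp3
C4: sp3
C5: sp2 ✓
C6: sp2 ✓
C7: sp
C8: sp
C9: sp2 ✓
C10: sp
C11: sp2 ✓
C12: sp3
6 carbons are sp2.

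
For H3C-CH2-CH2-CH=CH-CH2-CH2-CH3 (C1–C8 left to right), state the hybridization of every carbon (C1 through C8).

C1 sp3, C2 sp3, C3 sp3, C4 sp2, C5 sp2, C6 sp3, C7 sp3, C8 sp3

C1 carries 4 σ bonds, giving a steric number of 4, so it is sp3.
C2: 4 σ bonds — 4 electron domains, sp3.
C3: 4 σ bonds — 4 electron domains, sp3.
C4: 3 σ bonds, plus one π bond — 3 electron domains, sp2.
C5 is sp2: 3 σ bonds, plus one π bond, 3 electron-density regions.
C6: 4 σ bonds; 4 regions of electron density → sp3.
C7 carries 4 σ bonds, giving a steric number of 4, so it is sp3.
C8: 4 σ bonds — 4 electron domains, sp3.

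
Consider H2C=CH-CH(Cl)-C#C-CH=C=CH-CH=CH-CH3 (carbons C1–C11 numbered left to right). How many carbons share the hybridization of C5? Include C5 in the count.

C5 is sp (two π bonds).
C1: sp2
C2: sp2
C3: sp3
C4: sp ✓
C5: sp ✓
C6: sp2
C7: sp ✓
C8: sp2
C9: sp2
C10: sp2
C11: sp3
3 carbons are sp.

3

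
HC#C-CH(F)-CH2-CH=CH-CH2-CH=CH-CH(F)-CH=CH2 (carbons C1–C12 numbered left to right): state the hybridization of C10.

C10 carries 4 σ bonds, giving a steric number of 4, so it is sp3.

sp³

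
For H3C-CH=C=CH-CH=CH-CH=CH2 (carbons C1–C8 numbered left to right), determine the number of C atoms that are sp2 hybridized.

C1: sp3
C2: sp2 ✓
C3: sp
C4: sp2 ✓
C5: sp2 ✓
C6: sp2 ✓
C7: sp2 ✓
C8: sp2 ✓
C2, C4, C5, C6, C7, C8 → 6 sp2 carbons.

6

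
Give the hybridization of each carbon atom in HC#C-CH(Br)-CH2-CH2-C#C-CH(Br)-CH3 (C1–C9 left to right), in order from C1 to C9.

C1 sp, C2 sp, C3 sp3, C4 sp3, C5 sp3, C6 sp, C7 sp, C8 sp3, C9 sp3

C1: 2 σ bonds, plus two π bonds; 2 regions of electron density → sp.
C2: 2 σ bonds, plus two π bonds — 2 electron domains, sp.
C3 (4 σ bonds) has steric number 4: sp3.
C4 (4 σ bonds) has steric number 4: sp3.
C5 has 4 σ bonds: steric number 4 → sp3.
C6 is sp: 2 σ bonds, plus two π bonds, 2 electron-density regions.
C7: 2 σ bonds, plus two π bonds — 2 electron domains, sp.
C8 — 4 σ bonds. Steric number 4, so sp3.
C9 carries 4 σ bonds, giving a steric number of 4, so it is sp3.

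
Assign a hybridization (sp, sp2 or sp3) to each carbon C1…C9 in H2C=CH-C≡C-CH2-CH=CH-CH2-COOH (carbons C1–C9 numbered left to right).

C1 sp2, C2 sp2, C3 sp, C4 sp, C5 sp3, C6 sp2, C7 sp2, C8 sp3, C9 sp2

C1 (3 σ bonds, plus one π bond) has steric number 3: sp2.
C2 has 3 σ bonds, plus one π bond: steric number 3 → sp2.
C3 (2 σ bonds, plus two π bonds) has steric number 2: sp.
C4: 2 σ bonds, plus two π bonds; 2 regions of electron density → sp.
C5 is sp3: 4 σ bonds, 4 electron-density regions.
C6: 3 σ bonds, plus one π bond — 3 electron domains, sp2.
C7 is sp2: 3 σ bonds, plus one π bond, 3 electron-density regions.
C8 (4 σ bonds) has steric number 4: sp3.
C9: 3 σ bonds, plus one π bond; 3 regions of electron density → sp2.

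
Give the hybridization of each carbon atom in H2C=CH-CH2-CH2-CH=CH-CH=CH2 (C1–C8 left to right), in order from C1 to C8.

C1 sp2, C2 sp2, C3 sp3, C4 sp3, C5 sp2, C6 sp2, C7 sp2, C8 sp2

C1 — 3 σ bonds, plus one π bond. Steric number 3, so sp2.
C2 (3 σ bonds, plus one π bond) has steric number 3: sp2.
C3 has 4 σ bonds: steric number 4 → sp3.
C4 is sp3: 4 σ bonds, 4 electron-density regions.
C5: 3 σ bonds, plus one π bond; 3 regions of electron density → sp2.
C6 (3 σ bonds, plus one π bond) has steric number 3: sp2.
C7 (3 σ bonds, plus one π bond) has steric number 3: sp2.
C8 is sp2: 3 σ bonds, plus one π bond, 3 electron-density regions.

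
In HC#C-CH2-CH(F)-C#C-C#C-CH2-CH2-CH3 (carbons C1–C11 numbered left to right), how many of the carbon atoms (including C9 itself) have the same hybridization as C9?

5

C9 is sp3 (only σ bonds).
C1: sp
C2: sp
C3: sp3 ✓
C4: sp3 ✓
C5: sp
C6: sp
C7: sp
C8: sp
C9: sp3 ✓
C10: sp3 ✓
C11: sp3 ✓
5 carbons are sp3.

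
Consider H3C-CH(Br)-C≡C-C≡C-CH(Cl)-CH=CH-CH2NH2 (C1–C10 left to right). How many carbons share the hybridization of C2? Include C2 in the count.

4

C2 is sp3 (only σ bonds).
C1: sp3 ✓
C2: sp3 ✓
C3: sp
C4: sp
C5: sp
C6: sp
C7: sp3 ✓
C8: sp2
C9: sp2
C10: sp3 ✓
4 carbons are sp3.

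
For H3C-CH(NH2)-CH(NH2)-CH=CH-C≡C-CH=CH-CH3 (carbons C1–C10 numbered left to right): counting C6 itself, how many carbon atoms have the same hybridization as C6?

C6 is sp (two π bonds).
C1: sp3
C2: sp3
C3: sp3
C4: sp2
C5: sp2
C6: sp ✓
C7: sp ✓
C8: sp2
C9: sp2
C10: sp3
2 carbons are sp.

2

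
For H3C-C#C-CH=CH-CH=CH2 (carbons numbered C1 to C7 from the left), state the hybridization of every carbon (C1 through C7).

C1 has 4 σ bonds: steric number 4 → sp3.
C2 (2 σ bonds, plus two π bonds) has steric number 2: sp.
C3: 2 σ bonds, plus two π bonds — 2 electron domains, sp.
C4: 3 σ bonds, plus one π bond; 3 regions of electron density → sp2.
C5: 3 σ bonds, plus one π bond; 3 regions of electron density → sp2.
C6 (3 σ bonds, plus one π bond) has steric number 3: sp2.
C7 carries 3 σ bonds, plus one π bond, giving a steric number of 3, so it is sp2.

C1 sp3, C2 sp, C3 sp, C4 sp2, C5 sp2, C6 sp2, C7 sp2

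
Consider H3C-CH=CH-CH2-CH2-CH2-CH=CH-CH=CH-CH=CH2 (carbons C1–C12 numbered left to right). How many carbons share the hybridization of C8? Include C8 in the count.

8

C8 is sp2 (one π bond).
C1: sp3
C2: sp2 ✓
C3: sp2 ✓
C4: sp3
C5: sp3
C6: sp3
C7: sp2 ✓
C8: sp2 ✓
C9: sp2 ✓
C10: sp2 ✓
C11: sp2 ✓
C12: sp2 ✓
8 carbons are sp2.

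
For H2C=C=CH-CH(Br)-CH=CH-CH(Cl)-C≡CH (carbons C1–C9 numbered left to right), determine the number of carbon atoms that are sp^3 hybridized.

2

C1: sp2
C2: sp
C3: sp2
C4: sp3 ✓
C5: sp2
C6: sp2
C7: sp3 ✓
C8: sp
C9: sp
C4, C7 → 2 sp3 carbons.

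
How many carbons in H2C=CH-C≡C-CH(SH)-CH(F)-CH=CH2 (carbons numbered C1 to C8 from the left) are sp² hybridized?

4

C1: sp2 ✓
C2: sp2 ✓
C3: sp
C4: sp
C5: sp3
C6: sp3
C7: sp2 ✓
C8: sp2 ✓
C1, C2, C7, C8 → 4 sp2 carbons.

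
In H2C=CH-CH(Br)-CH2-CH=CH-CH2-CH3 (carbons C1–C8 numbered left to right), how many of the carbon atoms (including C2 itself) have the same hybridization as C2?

4

C2 is sp2 (one π bond).
C1: sp2 ✓
C2: sp2 ✓
C3: sp3
C4: sp3
C5: sp2 ✓
C6: sp2 ✓
C7: sp3
C8: sp3
4 carbons are sp2.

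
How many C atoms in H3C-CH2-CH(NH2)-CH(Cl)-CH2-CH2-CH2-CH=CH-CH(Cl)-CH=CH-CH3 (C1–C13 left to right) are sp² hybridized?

4

C1: sp3
C2: sp3
C3: sp3
C4: sp3
C5: sp3
C6: sp3
C7: sp3
C8: sp2 ✓
C9: sp2 ✓
C10: sp3
C11: sp2 ✓
C12: sp2 ✓
C13: sp3
C8, C9, C11, C12 → 4 sp2 carbons.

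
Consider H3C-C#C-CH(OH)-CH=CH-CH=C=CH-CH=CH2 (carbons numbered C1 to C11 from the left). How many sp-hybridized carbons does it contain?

C1: sp3
C2: sp ✓
C3: sp ✓
C4: sp3
C5: sp2
C6: sp2
C7: sp2
C8: sp ✓
C9: sp2
C10: sp2
C11: sp2
C2, C3, C8 → 3 sp carbons.

3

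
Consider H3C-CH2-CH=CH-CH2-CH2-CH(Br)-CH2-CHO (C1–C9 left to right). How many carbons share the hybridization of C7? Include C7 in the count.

6

C7 is sp3 (only σ bonds).
C1: sp3 ✓
C2: sp3 ✓
C3: sp2
C4: sp2
C5: sp3 ✓
C6: sp3 ✓
C7: sp3 ✓
C8: sp3 ✓
C9: sp2
6 carbons are sp3.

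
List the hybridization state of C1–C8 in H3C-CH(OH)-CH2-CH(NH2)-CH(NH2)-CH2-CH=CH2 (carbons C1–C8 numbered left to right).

C1: 4 σ bonds — 4 electron domains, sp3.
C2: 4 σ bonds — 4 electron domains, sp3.
C3: 4 σ bonds — 4 electron domains, sp3.
C4: 4 σ bonds; 4 regions of electron density → sp3.
C5 is sp3: 4 σ bonds, 4 electron-density regions.
C6 carries 4 σ bonds, giving a steric number of 4, so it is sp3.
C7 — 3 σ bonds, plus one π bond. Steric number 3, so sp2.
C8 — 3 σ bonds, plus one π bond. Steric number 3, so sp2.

C1 sp3, C2 sp3, C3 sp3, C4 sp3, C5 sp3, C6 sp3, C7 sp2, C8 sp2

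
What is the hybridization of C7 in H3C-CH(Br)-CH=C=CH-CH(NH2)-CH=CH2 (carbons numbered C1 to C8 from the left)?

C7 has 3 σ bonds, plus one π bond: steric number 3 → sp2.

sp2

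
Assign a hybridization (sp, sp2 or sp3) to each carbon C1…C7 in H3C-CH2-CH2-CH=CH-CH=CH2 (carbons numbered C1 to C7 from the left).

C1: 4 σ bonds — 4 electron domains, sp3.
C2 has 4 σ bonds: steric number 4 → sp3.
C3 carries 4 σ bonds, giving a steric number of 4, so it is sp3.
C4 — 3 σ bonds, plus one π bond. Steric number 3, so sp2.
C5 carries 3 σ bonds, plus one π bond, giving a steric number of 3, so it is sp2.
C6 — 3 σ bonds, plus one π bond. Steric number 3, so sp2.
C7 carries 3 σ bonds, plus one π bond, giving a steric number of 3, so it is sp2.

C1 sp3, C2 sp3, C3 sp3, C4 sp2, C5 sp2, C6 sp2, C7 sp2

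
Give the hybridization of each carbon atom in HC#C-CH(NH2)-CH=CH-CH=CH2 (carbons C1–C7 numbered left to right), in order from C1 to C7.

C1 carries 2 σ bonds, plus two π bonds, giving a steric number of 2, so it is sp.
C2: 2 σ bonds, plus two π bonds; 2 regions of electron density → sp.
C3 has 4 σ bonds: steric number 4 → sp3.
C4 carries 3 σ bonds, plus one π bond, giving a steric number of 3, so it is sp2.
C5 has 3 σ bonds, plus one π bond: steric number 3 → sp2.
C6 is sp2: 3 σ bonds, plus one π bond, 3 electron-density regions.
C7 carries 3 σ bonds, plus one π bond, giving a steric number of 3, so it is sp2.

C1 sp, C2 sp, C3 sp3, C4 sp2, C5 sp2, C6 sp2, C7 sp2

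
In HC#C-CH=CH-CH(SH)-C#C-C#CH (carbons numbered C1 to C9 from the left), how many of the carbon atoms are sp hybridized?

C1: sp ✓
C2: sp ✓
C3: sp2
C4: sp2
C5: sp3
C6: sp ✓
C7: sp ✓
C8: sp ✓
C9: sp ✓
C1, C2, C6, C7, C8, C9 → 6 sp carbons.

6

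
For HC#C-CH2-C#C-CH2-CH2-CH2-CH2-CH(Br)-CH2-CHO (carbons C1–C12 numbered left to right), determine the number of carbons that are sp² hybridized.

1

C1: sp
C2: sp
C3: sp3
C4: sp
C5: sp
C6: sp3
C7: sp3
C8: sp3
C9: sp3
C10: sp3
C11: sp3
C12: sp2 ✓
C12 → 1 sp2 carbon.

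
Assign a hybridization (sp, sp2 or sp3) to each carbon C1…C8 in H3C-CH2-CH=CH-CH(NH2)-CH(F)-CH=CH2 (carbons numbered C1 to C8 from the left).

C1: 4 σ bonds — 4 electron domains, sp3.
C2 — 4 σ bonds. Steric number 4, so sp3.
C3 — 3 σ bonds, plus one π bond. Steric number 3, so sp2.
C4 has 3 σ bonds, plus one π bond: steric number 3 → sp2.
C5 has 4 σ bonds: steric number 4 → sp3.
C6 (4 σ bonds) has steric number 4: sp3.
C7: 3 σ bonds, plus one π bond; 3 regions of electron density → sp2.
C8 (3 σ bonds, plus one π bond) has steric number 3: sp2.

C1 sp3, C2 sp3, C3 sp2, C4 sp2, C5 sp3, C6 sp3, C7 sp2, C8 sp2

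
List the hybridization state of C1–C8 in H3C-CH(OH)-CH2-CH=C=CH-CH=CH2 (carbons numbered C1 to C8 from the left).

C1 sp3, C2 sp3, C3 sp3, C4 sp2, C5 sp, C6 sp2, C7 sp2, C8 sp2

C1 has 4 σ bonds: steric number 4 → sp3.
C2 carries 4 σ bonds, giving a steric number of 4, so it is sp3.
C3 has 4 σ bonds: steric number 4 → sp3.
C4 — 3 σ bonds, plus one π bond. Steric number 3, so sp2.
C5 (2 σ bonds, plus two π bonds) has steric number 2: sp.
C6 is sp2: 3 σ bonds, plus one π bond, 3 electron-density regions.
C7 has 3 σ bonds, plus one π bond: steric number 3 → sp2.
C8: 3 σ bonds, plus one π bond; 3 regions of electron density → sp2.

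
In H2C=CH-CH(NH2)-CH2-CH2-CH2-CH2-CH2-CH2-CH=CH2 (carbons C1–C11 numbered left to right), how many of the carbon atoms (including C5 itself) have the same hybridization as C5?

C5 is sp3 (only σ bonds).
C1: sp2
C2: sp2
C3: sp3 ✓
C4: sp3 ✓
C5: sp3 ✓
C6: sp3 ✓
C7: sp3 ✓
C8: sp3 ✓
C9: sp3 ✓
C10: sp2
C11: sp2
7 carbons are sp3.

7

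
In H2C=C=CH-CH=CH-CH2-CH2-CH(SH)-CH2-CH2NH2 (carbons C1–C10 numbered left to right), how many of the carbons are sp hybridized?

1

C1: sp2
C2: sp ✓
C3: sp2
C4: sp2
C5: sp2
C6: sp3
C7: sp3
C8: sp3
C9: sp3
C10: sp3
C2 → 1 sp carbon.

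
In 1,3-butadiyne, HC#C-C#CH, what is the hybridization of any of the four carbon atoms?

sp

Every carbon is part of a C≡C triple bond: two σ regions → sp.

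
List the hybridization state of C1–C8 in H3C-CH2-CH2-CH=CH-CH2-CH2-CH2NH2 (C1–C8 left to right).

C1 has 4 σ bonds: steric number 4 → sp3.
C2 is sp3: 4 σ bonds, 4 electron-density regions.
C3: 4 σ bonds — 4 electron domains, sp3.
C4: 3 σ bonds, plus one π bond; 3 regions of electron density → sp2.
C5 (3 σ bonds, plus one π bond) has steric number 3: sp2.
C6 has 4 σ bonds: steric number 4 → sp3.
C7 is sp3: 4 σ bonds, 4 electron-density regions.
C8: 4 σ bonds — 4 electron domains, sp3.

C1 sp3, C2 sp3, C3 sp3, C4 sp2, C5 sp2, C6 sp3, C7 sp3, C8 sp3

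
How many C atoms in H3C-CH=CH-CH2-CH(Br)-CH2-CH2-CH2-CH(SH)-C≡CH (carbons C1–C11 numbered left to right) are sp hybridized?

2

C1: sp3
C2: sp2
C3: sp2
C4: sp3
C5: sp3
C6: sp3
C7: sp3
C8: sp3
C9: sp3
C10: sp ✓
C11: sp ✓
C10, C11 → 2 sp carbons.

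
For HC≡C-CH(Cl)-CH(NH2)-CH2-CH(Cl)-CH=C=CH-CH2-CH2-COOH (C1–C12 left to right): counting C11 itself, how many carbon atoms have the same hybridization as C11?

6

C11 is sp3 (only σ bonds).
C1: sp
C2: sp
C3: sp3 ✓
C4: sp3 ✓
C5: sp3 ✓
C6: sp3 ✓
C7: sp2
C8: sp
C9: sp2
C10: sp3 ✓
C11: sp3 ✓
C12: sp2
6 carbons are sp3.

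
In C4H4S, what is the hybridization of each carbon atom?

Each carbon atom — 3 σ bonds, plus one π bond. Steric number 3, so sp2.

sp2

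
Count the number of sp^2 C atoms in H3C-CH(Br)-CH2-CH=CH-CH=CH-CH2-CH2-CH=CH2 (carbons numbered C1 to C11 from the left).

6

C1: sp3
C2: sp3
C3: sp3
C4: sp2 ✓
C5: sp2 ✓
C6: sp2 ✓
C7: sp2 ✓
C8: sp3
C9: sp3
C10: sp2 ✓
C11: sp2 ✓
C4, C5, C6, C7, C10, C11 → 6 sp2 carbons.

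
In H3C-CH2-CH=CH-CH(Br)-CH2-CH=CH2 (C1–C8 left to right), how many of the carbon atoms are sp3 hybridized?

4

C1: sp3 ✓
C2: sp3 ✓
C3: sp2
C4: sp2
C5: sp3 ✓
C6: sp3 ✓
C7: sp2
C8: sp2
C1, C2, C5, C6 → 4 sp3 carbons.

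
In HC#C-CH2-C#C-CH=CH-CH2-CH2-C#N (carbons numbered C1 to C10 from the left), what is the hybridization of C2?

sp

C2 is sp: 2 σ bonds, plus two π bonds, 2 electron-density regions.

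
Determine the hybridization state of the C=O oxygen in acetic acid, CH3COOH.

sp2

The C=O oxygen: 1 σ bond and 2 lone pairs, plus one π bond; 3 regions of electron density → sp2.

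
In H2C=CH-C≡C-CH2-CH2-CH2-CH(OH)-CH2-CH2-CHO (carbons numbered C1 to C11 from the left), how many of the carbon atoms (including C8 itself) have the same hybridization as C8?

C8 is sp3 (only σ bonds).
C1: sp2
C2: sp2
C3: sp
C4: sp
C5: sp3 ✓
C6: sp3 ✓
C7: sp3 ✓
C8: sp3 ✓
C9: sp3 ✓
C10: sp3 ✓
C11: sp2
6 carbons are sp3.

6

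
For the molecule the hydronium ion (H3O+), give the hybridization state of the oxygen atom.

sp^3

Three σ bonds + one lone pair = steric number 4 → sp3.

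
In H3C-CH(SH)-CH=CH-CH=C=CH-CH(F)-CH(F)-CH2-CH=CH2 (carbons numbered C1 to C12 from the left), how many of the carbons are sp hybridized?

C1: sp3
C2: sp3
C3: sp2
C4: sp2
C5: sp2
C6: sp ✓
C7: sp2
C8: sp3
C9: sp3
C10: sp3
C11: sp2
C12: sp2
C6 → 1 sp carbon.

1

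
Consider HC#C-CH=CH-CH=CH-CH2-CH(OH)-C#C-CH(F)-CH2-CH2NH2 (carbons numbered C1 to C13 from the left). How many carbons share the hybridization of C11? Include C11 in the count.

5

C11 is sp3 (only σ bonds).
C1: sp
C2: sp
C3: sp2
C4: sp2
C5: sp2
C6: sp2
C7: sp3 ✓
C8: sp3 ✓
C9: sp
C10: sp
C11: sp3 ✓
C12: sp3 ✓
C13: sp3 ✓
5 carbons are sp3.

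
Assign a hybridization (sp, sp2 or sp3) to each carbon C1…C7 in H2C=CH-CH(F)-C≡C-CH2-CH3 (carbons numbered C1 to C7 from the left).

C1 sp2, C2 sp2, C3 sp3, C4 sp, C5 sp, C6 sp3, C7 sp3

C1: 3 σ bonds, plus one π bond — 3 electron domains, sp2.
C2 (3 σ bonds, plus one π bond) has steric number 3: sp2.
C3: 4 σ bonds; 4 regions of electron density → sp3.
C4: 2 σ bonds, plus two π bonds; 2 regions of electron density → sp.
C5 is sp: 2 σ bonds, plus two π bonds, 2 electron-density regions.
C6: 4 σ bonds — 4 electron domains, sp3.
C7 — 4 σ bonds. Steric number 4, so sp3.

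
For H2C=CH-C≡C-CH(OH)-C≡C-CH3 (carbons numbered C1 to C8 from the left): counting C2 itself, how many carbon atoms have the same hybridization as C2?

C2 is sp2 (one π bond).
C1: sp2 ✓
C2: sp2 ✓
C3: sp
C4: sp
C5: sp3
C6: sp
C7: sp
C8: sp3
2 carbons are sp2.

2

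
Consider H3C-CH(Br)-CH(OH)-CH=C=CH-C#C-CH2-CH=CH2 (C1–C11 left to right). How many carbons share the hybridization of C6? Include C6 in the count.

4

C6 is sp2 (one π bond).
C1: sp3
C2: sp3
C3: sp3
C4: sp2 ✓
C5: sp
C6: sp2 ✓
C7: sp
C8: sp
C9: sp3
C10: sp2 ✓
C11: sp2 ✓
4 carbons are sp2.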